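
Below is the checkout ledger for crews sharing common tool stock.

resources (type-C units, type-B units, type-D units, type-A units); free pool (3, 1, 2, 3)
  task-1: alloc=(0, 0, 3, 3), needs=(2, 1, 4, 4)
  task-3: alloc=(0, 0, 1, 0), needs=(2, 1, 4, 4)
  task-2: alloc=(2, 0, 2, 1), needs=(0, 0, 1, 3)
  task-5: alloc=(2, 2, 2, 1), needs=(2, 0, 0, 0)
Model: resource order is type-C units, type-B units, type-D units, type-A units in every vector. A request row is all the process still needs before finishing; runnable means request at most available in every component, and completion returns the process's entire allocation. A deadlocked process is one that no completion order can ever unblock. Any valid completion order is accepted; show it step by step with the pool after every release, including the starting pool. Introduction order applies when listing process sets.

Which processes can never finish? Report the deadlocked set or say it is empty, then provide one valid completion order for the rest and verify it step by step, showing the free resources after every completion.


No process is deadlocked.
Key observation: no deadlock: task-5 fits now, and the freed resources carry the rest through.
One completion order for the rest: task-5, task-3, task-1, task-2. Step-by-step check:
  pool = (3, 1, 2, 3)
  task-5: need (2, 0, 0, 0) fits (3, 1, 2, 3); releases (2, 2, 2, 1), pool now (5, 3, 4, 4)
  task-3: need (2, 1, 4, 4) fits (5, 3, 4, 4); releases (0, 0, 1, 0), pool now (5, 3, 5, 4)
  task-1: need (2, 1, 4, 4) fits (5, 3, 5, 4); releases (0, 0, 3, 3), pool now (5, 3, 8, 7)
  task-2: need (0, 0, 1, 3) fits (5, 3, 8, 7); releases (2, 0, 2, 1), pool now (7, 3, 10, 8)


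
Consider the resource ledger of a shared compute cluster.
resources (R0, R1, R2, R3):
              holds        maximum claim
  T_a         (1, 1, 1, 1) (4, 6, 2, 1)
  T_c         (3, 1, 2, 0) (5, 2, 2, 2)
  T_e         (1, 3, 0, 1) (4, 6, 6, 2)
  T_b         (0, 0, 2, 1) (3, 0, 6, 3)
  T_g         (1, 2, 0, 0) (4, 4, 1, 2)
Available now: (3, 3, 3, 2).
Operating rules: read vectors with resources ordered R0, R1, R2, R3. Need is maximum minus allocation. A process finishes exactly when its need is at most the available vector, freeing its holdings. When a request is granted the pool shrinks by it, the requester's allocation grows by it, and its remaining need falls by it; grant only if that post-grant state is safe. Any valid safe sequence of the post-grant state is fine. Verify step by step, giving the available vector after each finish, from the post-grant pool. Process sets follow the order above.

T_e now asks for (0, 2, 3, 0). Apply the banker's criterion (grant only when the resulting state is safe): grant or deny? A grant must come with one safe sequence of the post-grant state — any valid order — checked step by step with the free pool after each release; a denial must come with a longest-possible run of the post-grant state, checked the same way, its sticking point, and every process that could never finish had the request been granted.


DENY. Granting would leave the state unsafe.
Key observation: after T_c, T_g the pool peaks at (7, 4, 2, 2), and each blocked process is short somewhere: T_a on R1; T_e on R2; T_b on R2.
Pretend the grant happened; the run T_c, T_g goes as far as possible. Walking it through:
  pool = (3, 1, 0, 2)
  T_c: need (2, 1, 0, 2) fits (3, 1, 0, 2); releases (3, 1, 2, 0), pool now (6, 2, 2, 2)
  T_g: need (3, 2, 1, 2) fits (6, 2, 2, 2); releases (1, 2, 0, 0), pool now (7, 4, 2, 2)
  T_a still needs (3, 5, 1, 0) but only (7, 4, 2, 2) is free — short on R1
  T_e still needs (3, 1, 3, 1) but only (7, 4, 2, 2) is free — short on R2
  T_b still needs (3, 0, 4, 2) but only (7, 4, 2, 2) is free — short on R2
Processes that could never finish after the grant: T_a, T_e and T_b.


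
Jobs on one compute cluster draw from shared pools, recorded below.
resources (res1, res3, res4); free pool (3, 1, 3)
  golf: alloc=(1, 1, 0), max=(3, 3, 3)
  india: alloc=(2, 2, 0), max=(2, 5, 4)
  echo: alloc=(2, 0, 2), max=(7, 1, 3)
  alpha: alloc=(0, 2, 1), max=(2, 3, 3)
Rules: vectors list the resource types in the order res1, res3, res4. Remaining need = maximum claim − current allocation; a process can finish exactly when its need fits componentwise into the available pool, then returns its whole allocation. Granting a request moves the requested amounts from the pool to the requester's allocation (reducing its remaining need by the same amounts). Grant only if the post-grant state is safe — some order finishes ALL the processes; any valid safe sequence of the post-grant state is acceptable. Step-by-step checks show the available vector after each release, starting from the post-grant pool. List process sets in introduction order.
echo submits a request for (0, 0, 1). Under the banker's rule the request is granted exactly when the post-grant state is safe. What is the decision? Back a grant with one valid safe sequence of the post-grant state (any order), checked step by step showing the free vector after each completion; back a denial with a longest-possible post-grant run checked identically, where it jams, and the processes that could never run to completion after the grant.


DENY — the pretend-granted state is unsafe.
Key observation: after alpha, golf the pool peaks at (4, 4, 3), and each blocked process is short somewhere: india on res4; echo on res1.
Pretend the grant happened; the run alpha, golf goes as far as possible. Walking it through:
  pool = (3, 1, 2)
  alpha needs (2, 1, 2) <= (3, 1, 2) -> finishes; pool += (0, 2, 1) = (3, 3, 3)
  golf needs (2, 2, 3) <= (3, 3, 3) -> finishes; pool += (1, 1, 0) = (4, 4, 3)
  india still needs (0, 3, 4) but only (4, 4, 3) is free — short on res4
  echo still needs (5, 1, 0) but only (4, 4, 3) is free — short on res1
Processes that could never finish after the grant: india and echo.


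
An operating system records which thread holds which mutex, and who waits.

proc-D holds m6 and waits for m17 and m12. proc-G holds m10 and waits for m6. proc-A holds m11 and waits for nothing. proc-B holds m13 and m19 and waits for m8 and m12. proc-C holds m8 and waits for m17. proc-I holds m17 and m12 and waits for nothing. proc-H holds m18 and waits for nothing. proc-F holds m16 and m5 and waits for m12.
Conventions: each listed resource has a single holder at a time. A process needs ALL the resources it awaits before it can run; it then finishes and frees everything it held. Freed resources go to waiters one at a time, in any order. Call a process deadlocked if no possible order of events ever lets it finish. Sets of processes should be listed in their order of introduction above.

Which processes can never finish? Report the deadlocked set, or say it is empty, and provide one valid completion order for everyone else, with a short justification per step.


The deadlocked set is empty.
Key observation: the waits form no ring: some process can always run, and its releases unblock the others one by one.
A valid finishing order for the others: proc-I, proc-A, proc-D, proc-H, proc-F, proc-G, proc-C, proc-B.
Walking it through:
  proc-I waits on nothing -> runs at once and releases m17 and m12
  proc-A waits on nothing -> runs at once and releases m11
  proc-D waits on m17 and m12 — all released -> runs and releases m6
  proc-H waits on nothing -> runs at once and releases m18
  proc-F waits on m12 — all released -> runs and releases m16 and m5
  proc-G waits on m6 — all released -> runs and releases m10
  proc-C waits on m17 — all released -> runs and releases m8
  proc-B waits on m8 and m12 — all released -> runs and releases m13 and m19


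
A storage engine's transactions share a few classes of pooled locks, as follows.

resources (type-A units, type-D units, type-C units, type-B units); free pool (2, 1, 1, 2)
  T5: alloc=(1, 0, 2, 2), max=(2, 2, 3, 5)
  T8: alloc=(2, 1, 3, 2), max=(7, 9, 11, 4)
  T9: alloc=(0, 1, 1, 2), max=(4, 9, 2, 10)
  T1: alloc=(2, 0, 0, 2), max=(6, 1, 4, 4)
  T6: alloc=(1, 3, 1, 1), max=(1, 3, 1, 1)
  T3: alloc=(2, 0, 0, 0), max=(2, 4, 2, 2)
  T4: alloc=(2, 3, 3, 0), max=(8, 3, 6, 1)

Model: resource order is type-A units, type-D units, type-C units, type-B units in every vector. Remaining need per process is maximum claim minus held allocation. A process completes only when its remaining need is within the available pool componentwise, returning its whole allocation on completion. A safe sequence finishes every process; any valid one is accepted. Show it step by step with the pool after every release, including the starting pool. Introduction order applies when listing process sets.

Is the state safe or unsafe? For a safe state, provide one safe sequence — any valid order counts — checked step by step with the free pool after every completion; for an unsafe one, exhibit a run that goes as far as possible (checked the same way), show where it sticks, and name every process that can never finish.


UNSAFE.
Key observation: type-D units is the bottleneck — with T6, T5, T3, T4, T1 done the pool holds (10, 7, 7, 7), short of every remaining need.
Going as far as possible: T6, T5, T3, T4, T1; after that, nothing fits. Verifying each step:
  pool = (2, 1, 1, 2)
  T6 needs (0, 0, 0, 0) <= (2, 1, 1, 2) -> finishes; pool += (1, 3, 1, 1) = (3, 4, 2, 3)
  T5 needs (1, 2, 1, 3) <= (3, 4, 2, 3) -> finishes; pool += (1, 0, 2, 2) = (4, 4, 4, 5)
  T3 needs (0, 4, 2, 2) <= (4, 4, 4, 5) -> finishes; pool += (2, 0, 0, 0) = (6, 4, 4, 5)
  T4 needs (6, 0, 3, 1) <= (6, 4, 4, 5) -> finishes; pool += (2, 3, 3, 0) = (8, 7, 7, 5)
  T1 needs (4, 1, 4, 2) <= (8, 7, 7, 5) -> finishes; pool += (2, 0, 0, 2) = (10, 7, 7, 7)
  T8 cannot run: need (5, 8, 8, 2) vs free (10, 7, 7, 7) (insufficient type-D units and type-C units)
  T9 cannot run: need (4, 8, 1, 8) vs free (10, 7, 7, 7) (insufficient type-D units and type-B units)
Never able to finish: T8 and T9.


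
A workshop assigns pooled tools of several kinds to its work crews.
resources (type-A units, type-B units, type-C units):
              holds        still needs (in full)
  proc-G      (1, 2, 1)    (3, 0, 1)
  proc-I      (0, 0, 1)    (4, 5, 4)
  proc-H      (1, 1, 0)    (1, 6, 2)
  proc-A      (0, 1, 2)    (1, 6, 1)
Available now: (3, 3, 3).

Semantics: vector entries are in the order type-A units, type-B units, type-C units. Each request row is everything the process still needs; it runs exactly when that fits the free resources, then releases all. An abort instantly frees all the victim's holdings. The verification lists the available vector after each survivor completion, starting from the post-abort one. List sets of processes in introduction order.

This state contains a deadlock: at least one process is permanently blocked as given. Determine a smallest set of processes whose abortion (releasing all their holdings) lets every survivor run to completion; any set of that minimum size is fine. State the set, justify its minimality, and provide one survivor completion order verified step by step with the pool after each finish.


The answer: abort proc-A.
Key observation: before aborting proc-A, proc-H was permanently blocked — no order could ever run it; afterwards it completes at step 2.
Minimality: the empty abort set fails — the state is deadlocked as it stands.
Survivors finish in the order: proc-G, proc-H, proc-I. Check, step by step (pool after the aborts first):
  pool = (3, 4, 5)
  proc-G needs (3, 0, 1) <= (3, 4, 5) -> finishes; pool += (1, 2, 1) = (4, 6, 6)
  proc-H needs (1, 6, 2) <= (4, 6, 6) -> finishes; pool += (1, 1, 0) = (5, 7, 6)
  proc-I needs (4, 5, 4) <= (5, 7, 6) -> finishes; pool += (0, 0, 1) = (5, 7, 7)


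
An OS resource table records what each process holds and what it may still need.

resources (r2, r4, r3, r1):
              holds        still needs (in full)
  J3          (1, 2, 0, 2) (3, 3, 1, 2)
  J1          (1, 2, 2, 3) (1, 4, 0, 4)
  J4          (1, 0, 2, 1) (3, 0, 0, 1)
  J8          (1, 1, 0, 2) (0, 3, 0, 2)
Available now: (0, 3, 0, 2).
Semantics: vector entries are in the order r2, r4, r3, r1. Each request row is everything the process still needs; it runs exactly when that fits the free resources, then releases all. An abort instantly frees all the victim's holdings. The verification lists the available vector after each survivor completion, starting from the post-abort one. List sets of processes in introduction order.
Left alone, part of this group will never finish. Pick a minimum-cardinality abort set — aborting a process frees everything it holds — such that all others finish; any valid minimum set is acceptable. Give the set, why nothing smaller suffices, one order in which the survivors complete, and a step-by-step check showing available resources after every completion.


The answer: abort J4.
Key observation: J3 was stuck for good until J4 gave back (1, 0, 2, 1); in the order shown it finishes at step 3.
Minimality: the empty abort set fails — the state is deadlocked as it stands.
The survivors complete as J8, J1, J3. Check, step by step (starting from the post-abort pool):
  pool = (1, 3, 2, 3)
  run J8 (needs (0, 3, 0, 2), free (1, 3, 2, 3)); after release of (1, 1, 0, 2) the pool is (2, 4, 2, 5)
  run J1 (needs (1, 4, 0, 4), free (2, 4, 2, 5)); after release of (1, 2, 2, 3) the pool is (3, 6, 4, 8)
  run J3 (needs (3, 3, 1, 2), free (3, 6, 4, 8)); after release of (1, 2, 0, 2) the pool is (4, 8, 4, 10)


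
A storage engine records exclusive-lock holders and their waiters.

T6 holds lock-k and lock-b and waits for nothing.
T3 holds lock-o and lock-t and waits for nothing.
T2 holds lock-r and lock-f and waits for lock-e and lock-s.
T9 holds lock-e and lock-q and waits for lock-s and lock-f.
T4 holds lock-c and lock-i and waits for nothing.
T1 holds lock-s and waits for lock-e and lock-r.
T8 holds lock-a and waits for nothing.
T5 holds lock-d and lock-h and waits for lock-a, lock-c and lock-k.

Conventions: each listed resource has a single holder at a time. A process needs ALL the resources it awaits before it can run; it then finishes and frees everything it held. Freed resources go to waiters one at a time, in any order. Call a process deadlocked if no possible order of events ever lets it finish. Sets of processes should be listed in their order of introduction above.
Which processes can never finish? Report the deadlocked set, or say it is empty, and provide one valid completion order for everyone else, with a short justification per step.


The deadlocked set is T2, T9 and T1.
Key observation: the waits loop around T2 -> T9 -> T2 with no way out; T1 is caught in further circular waits.
One completion order for the rest: T6, T8, T4, T5, T3.
Check, step by step:
  T6: no waits; runs immediately, freeing lock-k and lock-b
  T8: no waits; runs immediately, freeing lock-a
  T4: no waits; runs immediately, freeing lock-c and lock-i
  run T5 (all its waits — lock-a, lock-c and lock-k — are resolved); releases lock-d and lock-h
  T3: no waits; runs immediately, freeing lock-o and lock-t


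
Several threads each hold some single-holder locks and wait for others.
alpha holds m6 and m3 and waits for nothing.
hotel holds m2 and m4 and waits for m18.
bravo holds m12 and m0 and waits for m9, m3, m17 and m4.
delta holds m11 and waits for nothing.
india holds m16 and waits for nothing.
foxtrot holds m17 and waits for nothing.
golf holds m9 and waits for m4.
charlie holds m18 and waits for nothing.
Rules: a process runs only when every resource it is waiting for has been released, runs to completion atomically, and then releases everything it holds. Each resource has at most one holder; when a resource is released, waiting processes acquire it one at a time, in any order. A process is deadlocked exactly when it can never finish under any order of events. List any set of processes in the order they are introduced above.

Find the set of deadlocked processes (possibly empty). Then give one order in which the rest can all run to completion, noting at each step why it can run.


The deadlocked set is empty.
Key observation: no waiting chain loops back on itself — every chain ends at a process that waits on nothing, so everyone eventually runs.
A valid finishing order for the others: india, delta, charlie, hotel, alpha, foxtrot, golf, bravo.
Check, step by step:
  india: no waits; runs immediately, freeing m16
  delta: no waits; runs immediately, freeing m11
  charlie: no waits; runs immediately, freeing m18
  hotel: everything it awaited (m18) is free; runs, freeing m2 and m4
  alpha: no waits; runs immediately, freeing m6 and m3
  foxtrot: no waits; runs immediately, freeing m17
  golf: everything it awaited (m4) is free; runs, freeing m9
  bravo: everything it awaited (m9, m3, m17 and m4) is free; runs, freeing m12 and m0


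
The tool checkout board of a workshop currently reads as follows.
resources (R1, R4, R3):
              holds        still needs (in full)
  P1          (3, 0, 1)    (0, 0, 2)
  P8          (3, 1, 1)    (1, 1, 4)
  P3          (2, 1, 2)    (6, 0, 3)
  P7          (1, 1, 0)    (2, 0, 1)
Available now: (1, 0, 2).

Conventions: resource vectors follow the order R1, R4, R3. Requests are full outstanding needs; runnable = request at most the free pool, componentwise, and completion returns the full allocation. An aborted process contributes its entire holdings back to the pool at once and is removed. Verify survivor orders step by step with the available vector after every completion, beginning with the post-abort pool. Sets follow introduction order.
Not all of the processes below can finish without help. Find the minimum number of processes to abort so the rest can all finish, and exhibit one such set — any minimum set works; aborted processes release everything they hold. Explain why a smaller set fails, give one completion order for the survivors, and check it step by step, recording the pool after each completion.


Minimum abort set: P8.
Key observation: the deadlocked P3 becomes finishable only because P8 released (3, 1, 1); it completes at step 3 below.
No smaller set exists: with zero aborts the deadlock remains.
The survivors complete as P1, P7, P3. Verifying each step (starting from the post-abort pool):
  pool = (4, 1, 3)
  P1 needs (0, 0, 2) <= (4, 1, 3) -> finishes; pool += (3, 0, 1) = (7, 1, 4)
  P7 needs (2, 0, 1) <= (7, 1, 4) -> finishes; pool += (1, 1, 0) = (8, 2, 4)
  P3 needs (6, 0, 3) <= (8, 2, 4) -> finishes; pool += (2, 1, 2) = (10, 3, 6)


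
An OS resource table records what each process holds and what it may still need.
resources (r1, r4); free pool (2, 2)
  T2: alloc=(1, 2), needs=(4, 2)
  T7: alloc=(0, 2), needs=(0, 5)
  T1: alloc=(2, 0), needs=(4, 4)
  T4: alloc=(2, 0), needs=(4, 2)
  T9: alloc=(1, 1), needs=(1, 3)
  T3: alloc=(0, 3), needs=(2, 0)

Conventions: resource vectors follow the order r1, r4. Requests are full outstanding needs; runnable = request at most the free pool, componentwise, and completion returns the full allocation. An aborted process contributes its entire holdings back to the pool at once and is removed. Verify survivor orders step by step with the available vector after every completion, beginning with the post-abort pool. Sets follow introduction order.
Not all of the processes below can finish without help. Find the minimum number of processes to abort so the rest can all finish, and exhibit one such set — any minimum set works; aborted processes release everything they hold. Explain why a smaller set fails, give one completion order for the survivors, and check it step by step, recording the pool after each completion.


The answer: abort T1.
Key observation: the deadlocked T2 becomes finishable only because T1 released (2, 0); it completes at step 1 below.
Why nothing smaller works: aborting no one leaves the state deadlocked as given.
One survivor order: T2, T3, T9, T7, T4. Step-by-step check (post-abort pool first):
  pool = (4, 2)
  T2: need (4, 2) fits (4, 2); releases (1, 2), pool now (5, 4)
  T3: need (2, 0) fits (5, 4); releases (0, 3), pool now (5, 7)
  T9: need (1, 3) fits (5, 7); releases (1, 1), pool now (6, 8)
  T7: need (0, 5) fits (6, 8); releases (0, 2), pool now (6, 10)
  T4: need (4, 2) fits (6, 10); releases (2, 0), pool now (8, 10)


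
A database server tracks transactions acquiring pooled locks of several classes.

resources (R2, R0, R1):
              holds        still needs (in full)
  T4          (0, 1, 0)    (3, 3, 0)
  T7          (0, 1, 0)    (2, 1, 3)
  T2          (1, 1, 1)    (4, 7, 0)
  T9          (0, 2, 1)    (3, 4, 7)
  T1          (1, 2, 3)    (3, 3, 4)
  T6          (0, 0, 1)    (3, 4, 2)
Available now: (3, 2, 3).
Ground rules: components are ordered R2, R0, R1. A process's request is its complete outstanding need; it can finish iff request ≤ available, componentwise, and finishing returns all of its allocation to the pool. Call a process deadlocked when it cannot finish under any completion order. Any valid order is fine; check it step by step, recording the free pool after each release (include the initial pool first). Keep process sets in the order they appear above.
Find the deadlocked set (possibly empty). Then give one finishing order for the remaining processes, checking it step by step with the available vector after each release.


The deadlocked set is empty.
Key observation: beginning at T7, releases accumulate fast enough that every process eventually fits.
One completion order for the rest: T7, T4, T6, T1, T9, T2. Walking it through:
  pool = (3, 2, 3)
  T7: need (2, 1, 3) fits (3, 2, 3); releases (0, 1, 0), pool now (3, 3, 3)
  T4: need (3, 3, 0) fits (3, 3, 3); releases (0, 1, 0), pool now (3, 4, 3)
  T6: need (3, 4, 2) fits (3, 4, 3); releases (0, 0, 1), pool now (3, 4, 4)
  T1: need (3, 3, 4) fits (3, 4, 4); releases (1, 2, 3), pool now (4, 6, 7)
  T9: need (3, 4, 7) fits (4, 6, 7); releases (0, 2, 1), pool now (4, 8, 8)
  T2: need (4, 7, 0) fits (4, 8, 8); releases (1, 1, 1), pool now (5, 9, 9)


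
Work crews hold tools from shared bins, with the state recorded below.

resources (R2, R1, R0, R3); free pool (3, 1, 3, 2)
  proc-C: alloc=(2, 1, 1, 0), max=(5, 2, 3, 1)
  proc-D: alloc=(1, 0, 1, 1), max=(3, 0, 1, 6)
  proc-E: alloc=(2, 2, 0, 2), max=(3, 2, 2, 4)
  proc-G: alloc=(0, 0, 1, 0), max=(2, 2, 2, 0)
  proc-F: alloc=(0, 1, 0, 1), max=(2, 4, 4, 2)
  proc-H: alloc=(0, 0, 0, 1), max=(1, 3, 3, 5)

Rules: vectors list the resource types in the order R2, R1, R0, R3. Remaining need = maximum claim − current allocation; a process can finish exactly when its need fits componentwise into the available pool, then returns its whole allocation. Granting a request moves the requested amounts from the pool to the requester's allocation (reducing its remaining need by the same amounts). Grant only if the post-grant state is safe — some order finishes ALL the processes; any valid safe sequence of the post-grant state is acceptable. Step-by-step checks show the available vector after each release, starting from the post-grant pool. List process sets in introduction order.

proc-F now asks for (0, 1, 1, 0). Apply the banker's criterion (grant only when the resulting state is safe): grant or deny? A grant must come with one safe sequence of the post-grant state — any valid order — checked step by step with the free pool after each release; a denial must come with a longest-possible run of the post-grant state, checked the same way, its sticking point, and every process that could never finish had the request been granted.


GRANT — the state after the grant stays safe, e.g. via proc-E, proc-G, proc-F, proc-C, proc-H, proc-D.
Key observation: post-grant, (3, 0, 2, 2) remains, and an order beginning with proc-E completes everyone.
Check on the post-grant state, step by step:
  pool = (3, 0, 2, 2)
  run proc-E (needs (1, 0, 2, 2), free (3, 0, 2, 2)); after release of (2, 2, 0, 2) the pool is (5, 2, 2, 4)
  run proc-G (needs (2, 2, 1, 0), free (5, 2, 2, 4)); after release of (0, 0, 1, 0) the pool is (5, 2, 3, 4)
  run proc-F (needs (2, 2, 3, 1), free (5, 2, 3, 4)); after release of (0, 2, 1, 1) the pool is (5, 4, 4, 5)
  run proc-C (needs (3, 1, 2, 1), free (5, 4, 4, 5)); after release of (2, 1, 1, 0) the pool is (7, 5, 5, 5)
  run proc-H (needs (1, 3, 3, 4), free (7, 5, 5, 5)); after release of (0, 0, 0, 1) the pool is (7, 5, 5, 6)
  run proc-D (needs (2, 0, 0, 5), free (7, 5, 5, 6)); after release of (1, 0, 1, 1) the pool is (8, 5, 6, 7)


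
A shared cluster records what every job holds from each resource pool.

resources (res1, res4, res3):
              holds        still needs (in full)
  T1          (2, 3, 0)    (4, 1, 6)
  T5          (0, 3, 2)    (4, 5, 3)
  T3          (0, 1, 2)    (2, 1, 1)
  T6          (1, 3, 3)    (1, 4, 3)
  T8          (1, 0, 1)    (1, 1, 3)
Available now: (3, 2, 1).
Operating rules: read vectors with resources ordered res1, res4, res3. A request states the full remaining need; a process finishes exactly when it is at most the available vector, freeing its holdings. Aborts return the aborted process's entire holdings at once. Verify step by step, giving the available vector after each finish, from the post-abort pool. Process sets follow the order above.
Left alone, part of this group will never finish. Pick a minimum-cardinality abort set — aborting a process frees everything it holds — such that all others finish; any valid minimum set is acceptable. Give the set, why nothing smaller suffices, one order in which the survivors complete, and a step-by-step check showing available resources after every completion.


The answer: abort T1.
Key observation: before aborting T1, T6 was permanently blocked — no order could ever run it; afterwards it completes at step 2.
No smaller set exists: with zero aborts the deadlock remains.
Survivors finish in the order: T3, T6, T8, T5. Verifying each step (pool after the aborts first):
  pool = (5, 5, 1)
  T3 needs (2, 1, 1) <= (5, 5, 1) -> finishes; pool += (0, 1, 2) = (5, 6, 3)
  T6 needs (1, 4, 3) <= (5, 6, 3) -> finishes; pool += (1, 3, 3) = (6, 9, 6)
  T8 needs (1, 1, 3) <= (6, 9, 6) -> finishes; pool += (1, 0, 1) = (7, 9, 7)
  T5 needs (4, 5, 3) <= (7, 9, 7) -> finishes; pool += (0, 3, 2) = (7, 12, 9)


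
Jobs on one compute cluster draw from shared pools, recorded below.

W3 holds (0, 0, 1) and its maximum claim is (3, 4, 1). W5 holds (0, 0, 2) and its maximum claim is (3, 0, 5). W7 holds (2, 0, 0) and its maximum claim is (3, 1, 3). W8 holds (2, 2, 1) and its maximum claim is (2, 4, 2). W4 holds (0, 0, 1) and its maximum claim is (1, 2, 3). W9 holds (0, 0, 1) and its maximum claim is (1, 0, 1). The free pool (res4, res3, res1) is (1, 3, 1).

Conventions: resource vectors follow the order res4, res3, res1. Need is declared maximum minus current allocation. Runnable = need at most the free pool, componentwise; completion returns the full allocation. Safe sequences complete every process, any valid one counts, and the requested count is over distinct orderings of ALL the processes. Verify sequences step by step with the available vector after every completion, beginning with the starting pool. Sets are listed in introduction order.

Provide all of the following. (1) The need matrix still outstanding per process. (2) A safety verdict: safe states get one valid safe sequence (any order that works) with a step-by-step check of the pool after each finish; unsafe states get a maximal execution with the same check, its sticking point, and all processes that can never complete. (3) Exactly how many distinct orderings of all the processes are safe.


(1) Outstanding need per process (order res4, res3, res1):
  W3: (3, 4, 0)
  W5: (3, 0, 3)
  W7: (1, 1, 3)
  W8: (0, 2, 1)
  W4: (1, 2, 2)
  W9: (1, 0, 0)
(2) The state is SAFE; one workable sequence: W8, W9, W5, W7, W3, W4.
Key observation: the order's first zero-slack moment is W8 ((0, 2, 1) needed, (1, 3, 1) free — a requested resource with nothing to spare).
Walking it through:
  pool = (1, 3, 1)
  W8: need (0, 2, 1) fits (1, 3, 1); releases (2, 2, 1), pool now (3, 5, 2)
  W9: need (1, 0, 0) fits (3, 5, 2); releases (0, 0, 1), pool now (3, 5, 3)
  W5: need (3, 0, 3) fits (3, 5, 3); releases (0, 0, 2), pool now (3, 5, 5)
  W7: need (1, 1, 3) fits (3, 5, 5); releases (2, 0, 0), pool now (5, 5, 5)
  W3: need (3, 4, 0) fits (5, 5, 5); releases (0, 0, 1), pool now (5, 5, 6)
  W4: need (1, 2, 2) fits (5, 5, 6); releases (0, 0, 1), pool now (5, 5, 7)
(3) Precisely 105 of the possible complete orderings are safe sequences.


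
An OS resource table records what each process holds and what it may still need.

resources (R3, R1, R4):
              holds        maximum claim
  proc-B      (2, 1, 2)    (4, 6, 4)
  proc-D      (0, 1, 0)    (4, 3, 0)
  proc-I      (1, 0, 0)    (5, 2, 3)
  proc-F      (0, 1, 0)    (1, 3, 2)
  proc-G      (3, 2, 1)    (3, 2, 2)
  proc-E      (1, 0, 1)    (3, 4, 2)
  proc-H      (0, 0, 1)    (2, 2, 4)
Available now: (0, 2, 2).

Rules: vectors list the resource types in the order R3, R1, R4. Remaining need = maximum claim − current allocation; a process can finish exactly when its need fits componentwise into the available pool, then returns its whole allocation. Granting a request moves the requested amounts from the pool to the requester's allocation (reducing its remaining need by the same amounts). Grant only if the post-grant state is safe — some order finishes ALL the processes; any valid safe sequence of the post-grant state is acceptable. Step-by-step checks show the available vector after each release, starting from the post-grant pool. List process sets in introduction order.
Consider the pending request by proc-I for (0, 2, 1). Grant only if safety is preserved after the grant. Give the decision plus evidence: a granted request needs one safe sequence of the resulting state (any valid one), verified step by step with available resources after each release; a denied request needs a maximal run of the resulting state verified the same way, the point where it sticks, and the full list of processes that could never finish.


DENY: after the grant no complete ordering would exist.
Key observation: after proc-G, proc-F the pool peaks at (3, 3, 2), and each blocked process is short somewhere: proc-B on R1; proc-D on R3; proc-I on R3; proc-E on R1; proc-H on R4.
On the post-grant state, proc-G, proc-F is a maximal run — nothing extends it. Step-by-step check:
  pool = (0, 0, 1)
  proc-G: need (0, 0, 1) fits (0, 0, 1); releases (3, 2, 1), pool now (3, 2, 2)
  proc-F: need (1, 2, 2) fits (3, 2, 2); releases (0, 1, 0), pool now (3, 3, 2)
  blocked: proc-B wants (2, 5, 2), pool (3, 3, 2) — not enough R1
  blocked: proc-D wants (4, 2, 0), pool (3, 3, 2) — not enough R3
  blocked: proc-I wants (4, 0, 2), pool (3, 3, 2) — not enough R3
  blocked: proc-E wants (2, 4, 1), pool (3, 3, 2) — not enough R1
  blocked: proc-H wants (2, 2, 3), pool (3, 3, 2) — not enough R4
Processes that could never finish after the grant: proc-B, proc-D, proc-I, proc-E and proc-H.


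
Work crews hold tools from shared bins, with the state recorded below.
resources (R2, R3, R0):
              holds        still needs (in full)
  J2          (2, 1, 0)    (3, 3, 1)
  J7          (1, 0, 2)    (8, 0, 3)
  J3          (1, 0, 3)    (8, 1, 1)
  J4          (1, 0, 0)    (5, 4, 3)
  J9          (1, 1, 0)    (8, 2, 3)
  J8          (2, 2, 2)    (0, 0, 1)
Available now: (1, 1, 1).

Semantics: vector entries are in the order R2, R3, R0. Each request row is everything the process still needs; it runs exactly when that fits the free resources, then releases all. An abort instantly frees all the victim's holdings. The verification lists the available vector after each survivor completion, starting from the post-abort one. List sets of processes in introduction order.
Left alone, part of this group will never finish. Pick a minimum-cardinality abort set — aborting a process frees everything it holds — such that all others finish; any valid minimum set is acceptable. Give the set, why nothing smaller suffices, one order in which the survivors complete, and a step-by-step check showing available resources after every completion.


Abort J7 and J9.
Key observation: the deadlocked J3 becomes finishable only because J7 and J9 released (2, 1, 2); it completes at step 4 below.
Minimality, checking each single-abort alternative: J2 alone leaves J7 blocked (short on R2); J7 alone leaves J3 blocked (short on R2); J3 alone leaves J7 blocked (short on R2); J4 alone leaves J7 blocked (short on R2); J9 alone leaves J7 blocked (short on R2); J8 alone leaves J7 blocked (short on R2).
Survivors finish in the order: J8, J2, J4, J3. Verifying each step (pool after the aborts first):
  pool = (3, 2, 3)
  J8 needs (0, 0, 1) <= (3, 2, 3) -> finishes; pool += (2, 2, 2) = (5, 4, 5)
  J2 needs (3, 3, 1) <= (5, 4, 5) -> finishes; pool += (2, 1, 0) = (7, 5, 5)
  J4 needs (5, 4, 3) <= (7, 5, 5) -> finishes; pool += (1, 0, 0) = (8, 5, 5)
  J3 needs (8, 1, 1) <= (8, 5, 5) -> finishes; pool += (1, 0, 3) = (9, 5, 8)


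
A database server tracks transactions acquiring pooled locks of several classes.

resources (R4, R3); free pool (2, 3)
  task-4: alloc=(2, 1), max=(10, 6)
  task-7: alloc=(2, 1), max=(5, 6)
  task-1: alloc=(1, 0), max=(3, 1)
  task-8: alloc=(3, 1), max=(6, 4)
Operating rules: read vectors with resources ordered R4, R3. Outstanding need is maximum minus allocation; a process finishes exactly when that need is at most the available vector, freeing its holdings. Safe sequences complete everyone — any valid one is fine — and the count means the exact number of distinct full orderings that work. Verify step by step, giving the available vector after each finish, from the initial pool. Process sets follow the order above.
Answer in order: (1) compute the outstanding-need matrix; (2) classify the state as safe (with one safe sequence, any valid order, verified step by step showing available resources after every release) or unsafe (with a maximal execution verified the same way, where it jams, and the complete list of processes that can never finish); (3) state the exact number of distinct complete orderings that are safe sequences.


(1) Need matrix, components ordered R4, R3:
  task-4: (8, 5)
  task-7: (3, 5)
  task-1: (2, 1)
  task-8: (3, 3)
(2) UNSAFE — no complete ordering exists.
Key observation: the wall is R3: completing task-1, task-8 brings the pool only to (6, 4), and all the rest need more.
The run task-1, task-8 cannot be extended any further. Check, step by step:
  pool = (2, 3)
  task-1 needs (2, 1) <= (2, 3) -> finishes; pool += (1, 0) = (3, 3)
  task-8 needs (3, 3) <= (3, 3) -> finishes; pool += (3, 1) = (6, 4)
  task-4 still needs (8, 5) but only (6, 4) is free — short on R4 and R3
  task-7 still needs (3, 5) but only (6, 4) is free — short on R3
Permanently blocked: task-4 and task-7.
(3) Exactly 0 of the possible complete orderings are safe sequences.


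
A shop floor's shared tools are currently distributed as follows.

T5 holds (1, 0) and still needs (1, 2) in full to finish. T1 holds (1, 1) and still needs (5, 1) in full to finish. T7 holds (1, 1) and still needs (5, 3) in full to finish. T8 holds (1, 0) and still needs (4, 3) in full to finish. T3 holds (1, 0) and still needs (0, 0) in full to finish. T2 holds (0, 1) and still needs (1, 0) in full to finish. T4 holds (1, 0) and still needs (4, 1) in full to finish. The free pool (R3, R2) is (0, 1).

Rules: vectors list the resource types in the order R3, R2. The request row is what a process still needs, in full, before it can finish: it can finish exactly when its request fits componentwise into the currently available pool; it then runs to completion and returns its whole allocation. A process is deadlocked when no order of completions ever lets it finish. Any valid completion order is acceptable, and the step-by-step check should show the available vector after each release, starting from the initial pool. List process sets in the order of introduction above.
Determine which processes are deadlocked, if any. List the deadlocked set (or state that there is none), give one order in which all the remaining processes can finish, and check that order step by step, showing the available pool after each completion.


Deadlocked set: T1, T7, T8 and T4.
Key observation: even finishing T3, T2, T5 leaves just (2, 2) free — too little R3 for any of the remaining processes.
One completion order for the rest: T3, T2, T5. Check, step by step:
  pool = (0, 1)
  T3 needs (0, 0) <= (0, 1) -> finishes; pool += (1, 0) = (1, 1)
  T2 needs (1, 0) <= (1, 1) -> finishes; pool += (0, 1) = (1, 2)
  T5 needs (1, 2) <= (1, 2) -> finishes; pool += (1, 0) = (2, 2)
The blocked processes can never fit:
  T1 still needs (5, 1) but only (2, 2) is free — short on R3
  T7 still needs (5, 3) but only (2, 2) is free — short on R3 and R2
  T8 still needs (4, 3) but only (2, 2) is free — short on R3 and R2
  T4 still needs (4, 1) but only (2, 2) is free — short on R3


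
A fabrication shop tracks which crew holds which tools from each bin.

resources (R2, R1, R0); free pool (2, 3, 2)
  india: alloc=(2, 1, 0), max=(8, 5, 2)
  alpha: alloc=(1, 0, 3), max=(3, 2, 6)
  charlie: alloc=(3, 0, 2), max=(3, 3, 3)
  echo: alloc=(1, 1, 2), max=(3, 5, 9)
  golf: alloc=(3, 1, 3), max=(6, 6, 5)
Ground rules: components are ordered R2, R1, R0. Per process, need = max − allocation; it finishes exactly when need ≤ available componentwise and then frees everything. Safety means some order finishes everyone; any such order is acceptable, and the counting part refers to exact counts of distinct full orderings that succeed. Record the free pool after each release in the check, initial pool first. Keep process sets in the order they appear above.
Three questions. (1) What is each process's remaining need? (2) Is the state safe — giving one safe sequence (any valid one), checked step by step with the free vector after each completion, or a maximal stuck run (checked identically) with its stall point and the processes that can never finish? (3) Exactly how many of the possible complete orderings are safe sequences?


(1) Remaining need (order R2, R1, R0):
  india: (6, 4, 2)
  alpha: (2, 2, 3)
  charlie: (0, 3, 1)
  echo: (2, 4, 7)
  golf: (3, 5, 2)
(2) The state is UNSAFE.
Key observation: after charlie, alpha complete, (6, 3, 7) is the best the pool ever gets, yet each leftover process wants more R1.
A maximal execution: charlie, alpha — then nothing else fits. Check, step by step:
  pool = (2, 3, 2)
  charlie needs (0, 3, 1) <= (2, 3, 2) -> finishes; pool += (3, 0, 2) = (5, 3, 4)
  alpha needs (2, 2, 3) <= (5, 3, 4) -> finishes; pool += (1, 0, 3) = (6, 3, 7)
  blocked: india wants (6, 4, 2), pool (6, 3, 7) — not enough R1
  blocked: echo wants (2, 4, 7), pool (6, 3, 7) — not enough R1
  blocked: golf wants (3, 5, 2), pool (6, 3, 7) — not enough R1
Processes that can never finish: india, echo and golf.
(3) The exact count: 0 of the possible complete orderings are safe sequences.


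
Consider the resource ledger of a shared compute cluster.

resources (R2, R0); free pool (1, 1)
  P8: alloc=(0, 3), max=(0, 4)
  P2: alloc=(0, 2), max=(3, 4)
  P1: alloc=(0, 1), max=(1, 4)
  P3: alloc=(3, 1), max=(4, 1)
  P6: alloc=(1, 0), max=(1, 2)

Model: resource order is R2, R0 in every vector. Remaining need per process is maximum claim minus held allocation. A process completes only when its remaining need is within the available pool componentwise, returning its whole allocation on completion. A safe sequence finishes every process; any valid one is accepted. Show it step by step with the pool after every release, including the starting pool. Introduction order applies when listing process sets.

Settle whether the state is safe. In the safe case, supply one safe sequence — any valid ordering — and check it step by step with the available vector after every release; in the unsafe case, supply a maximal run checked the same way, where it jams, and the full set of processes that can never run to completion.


SAFE. One safe sequence: P8, P6, P3, P2, P1.
Key observation: P8 marks the first exact bind of the order: its need (0, 1) fits the free (1, 1) with zero slack on a requested resource.
Walking it through:
  pool = (1, 1)
  run P8 (needs (0, 1), free (1, 1)); after release of (0, 3) the pool is (1, 4)
  run P6 (needs (0, 2), free (1, 4)); after release of (1, 0) the pool is (2, 4)
  run P3 (needs (1, 0), free (2, 4)); after release of (3, 1) the pool is (5, 5)
  run P2 (needs (3, 2), free (5, 5)); after release of (0, 2) the pool is (5, 7)
  run P1 (needs (1, 3), free (5, 7)); after release of (0, 1) the pool is (5, 8)
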